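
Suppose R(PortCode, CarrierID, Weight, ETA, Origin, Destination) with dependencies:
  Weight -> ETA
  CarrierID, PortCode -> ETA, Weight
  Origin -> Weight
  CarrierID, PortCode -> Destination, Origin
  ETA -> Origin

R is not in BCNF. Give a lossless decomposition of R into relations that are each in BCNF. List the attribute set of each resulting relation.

Candidate key of the original relation: {CarrierID, PortCode}.
Within {CarrierID, Destination, ETA, Origin, PortCode, Weight}: {Weight}⁺ ∩ {CarrierID, Destination, ETA, Origin, PortCode, Weight} = {ETA, Origin, Weight}, not the whole set, so Weight -> ETA, Origin violates BCNF; decompose into {ETA, Origin, Weight} and {CarrierID, Destination, PortCode, Weight}.
{ETA, Origin, Weight} is in BCNF.
{CarrierID, Destination, PortCode, Weight} is in BCNF.

{CarrierID, Destination, PortCode, Weight}; {ETA, Origin, Weight}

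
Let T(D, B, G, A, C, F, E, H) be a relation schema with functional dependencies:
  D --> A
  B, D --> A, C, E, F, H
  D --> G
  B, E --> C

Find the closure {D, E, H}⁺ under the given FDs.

{A, D, E, G, H}

Start with {D, E, H}.
D --> A applies; add {A} → now {A, D, E, H}.
D --> G applies; add {G} → now {A, D, E, G, H}.
No further FD applies.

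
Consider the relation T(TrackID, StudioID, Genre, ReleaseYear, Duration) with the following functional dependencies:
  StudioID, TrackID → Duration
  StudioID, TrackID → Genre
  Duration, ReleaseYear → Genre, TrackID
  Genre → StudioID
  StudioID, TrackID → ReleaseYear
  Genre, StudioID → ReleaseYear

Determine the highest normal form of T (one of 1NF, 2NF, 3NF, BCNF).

3NF

Candidate keys: {Duration, Genre}, {Duration, ReleaseYear}, {Genre, TrackID}, {StudioID, TrackID}. Prime attributes: {Duration, Genre, ReleaseYear, StudioID, TrackID}.
Genre → StudioID breaks BCNF: {Genre}⁺ = {Genre, ReleaseYear, StudioID}, so {Genre} is not a superkey.
But every attribute on its right side ({StudioID}) is prime, and the same holds for every other non-superkey FD, so 3NF still holds.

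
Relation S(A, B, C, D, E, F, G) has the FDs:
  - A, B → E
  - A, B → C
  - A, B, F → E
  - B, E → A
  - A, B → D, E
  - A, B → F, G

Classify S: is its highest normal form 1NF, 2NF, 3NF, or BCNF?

Candidate keys: {A, B}, {B, E}. Prime attributes: {A, B, E}.
Every FD has a superkey on the left, so the relation is in BCNF.

BCNF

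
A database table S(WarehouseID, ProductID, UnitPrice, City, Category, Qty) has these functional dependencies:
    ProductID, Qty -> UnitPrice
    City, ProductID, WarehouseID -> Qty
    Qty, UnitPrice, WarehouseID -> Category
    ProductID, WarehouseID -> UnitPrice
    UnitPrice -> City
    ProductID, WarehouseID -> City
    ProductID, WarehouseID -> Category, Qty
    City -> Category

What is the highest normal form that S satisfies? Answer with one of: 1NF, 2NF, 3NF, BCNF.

Candidate key: {ProductID, WarehouseID}. Prime attributes: {ProductID, WarehouseID}.
For ProductID, Qty -> UnitPrice we have {ProductID, Qty}⁺ = {Category, City, ProductID, Qty, UnitPrice}; {ProductID, Qty} is not a superkey, so BCNF fails.
Because {UnitPrice} is non-prime and the left side of ProductID, Qty -> UnitPrice is not a superkey, the relation is not in 3NF.
No proper subset of a key has a non-prime attribute in its closure, so there is no partial dependency; 2NF holds.

2NF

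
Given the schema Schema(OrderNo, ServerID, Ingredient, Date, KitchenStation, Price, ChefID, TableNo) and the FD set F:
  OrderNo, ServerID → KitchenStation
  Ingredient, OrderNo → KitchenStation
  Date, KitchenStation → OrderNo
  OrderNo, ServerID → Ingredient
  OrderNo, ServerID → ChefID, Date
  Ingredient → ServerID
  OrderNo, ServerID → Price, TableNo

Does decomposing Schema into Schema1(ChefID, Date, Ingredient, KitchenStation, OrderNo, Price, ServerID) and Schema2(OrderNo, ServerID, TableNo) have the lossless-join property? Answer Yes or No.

Yes

Schema1 ∩ Schema2 = {OrderNo, ServerID}; its closure under F is {ChefID, Date, Ingredient, KitchenStation, OrderNo, Price, ServerID, TableNo}.
Schema1 is contained in that closure, so Schema1 ∩ Schema2 → Schema1 holds and the join is lossless.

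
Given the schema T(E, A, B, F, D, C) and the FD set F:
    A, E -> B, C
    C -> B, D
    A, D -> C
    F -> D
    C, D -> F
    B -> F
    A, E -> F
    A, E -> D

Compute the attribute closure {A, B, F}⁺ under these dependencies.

{A, B, C, D, F}

Start with {A, B, F}.
F -> D applies; add {D} → now {A, B, D, F}.
A, D -> C applies; add {C} → now {A, B, C, D, F}.
No further FD applies.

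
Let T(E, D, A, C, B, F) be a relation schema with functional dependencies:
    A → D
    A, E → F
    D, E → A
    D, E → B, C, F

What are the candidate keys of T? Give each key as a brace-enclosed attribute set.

{A, E}, {D, E}

No FD produces {E}, so it must be in every candidate key.
Closure of {A, E} is {A, B, C, D, E, F}, the whole schema; {A, E} is a candidate key.
Closure of {D, E} is {A, B, C, D, E, F}, the whole schema; {D, E} is a candidate key.
No proper subset of any of these is a key, and no other minimal superkey exists.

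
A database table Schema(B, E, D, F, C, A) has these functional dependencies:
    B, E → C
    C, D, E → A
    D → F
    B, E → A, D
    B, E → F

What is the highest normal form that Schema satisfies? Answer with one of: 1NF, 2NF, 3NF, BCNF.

2NF

Candidate key: {B, E}. Prime attributes: {B, E}.
C, D, E → A breaks BCNF: {C, D, E}⁺ = {A, C, D, E, F}, so {C, D, E} is not a superkey.
C, D, E → A determines the non-prime attribute {A} from a non-superkey — 3NF is violated.
No non-prime attribute depends on a proper subset of any candidate key, so 2NF holds.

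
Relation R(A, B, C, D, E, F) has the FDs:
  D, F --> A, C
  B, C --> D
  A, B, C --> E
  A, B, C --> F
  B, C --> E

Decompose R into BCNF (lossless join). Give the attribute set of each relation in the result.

{A, C, D, F}; {B, D, E, F}

Candidate keys of the original relation: {A, B, C}, {B, C, F}, {B, D, F}.
In {A, B, C, D, E, F}, {D, F} is not a superkey ({D, F}⁺ restricted to this set is {A, C, D, F}), so split on D, F --> A, C into {A, C, D, F} and {B, D, E, F}.
{A, C, D, F} has no BCNF violation.
{B, D, E, F} has no BCNF violation.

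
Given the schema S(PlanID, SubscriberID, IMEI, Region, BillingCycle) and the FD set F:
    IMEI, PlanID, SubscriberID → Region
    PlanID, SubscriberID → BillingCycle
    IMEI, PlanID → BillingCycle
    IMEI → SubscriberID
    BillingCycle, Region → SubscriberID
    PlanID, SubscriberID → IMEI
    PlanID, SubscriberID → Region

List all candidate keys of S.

Attributes never on any right-hand side: {PlanID} — every candidate key must contain it.
Closure of {IMEI, PlanID} is {BillingCycle, IMEI, PlanID, Region, SubscriberID}, the whole schema; {IMEI, PlanID} is a candidate key.
Closure of {PlanID, SubscriberID} is {BillingCycle, IMEI, PlanID, Region, SubscriberID}, the whole schema; {PlanID, SubscriberID} is a candidate key.
Closure of {BillingCycle, PlanID, Region} is {BillingCycle, IMEI, PlanID, Region, SubscriberID}, the whole schema; {BillingCycle, PlanID, Region} is a candidate key.
Any other superkey properly contains one of these, so there are no further candidate keys.

{BillingCycle, PlanID, Region}, {IMEI, PlanID}, {PlanID, SubscriberID}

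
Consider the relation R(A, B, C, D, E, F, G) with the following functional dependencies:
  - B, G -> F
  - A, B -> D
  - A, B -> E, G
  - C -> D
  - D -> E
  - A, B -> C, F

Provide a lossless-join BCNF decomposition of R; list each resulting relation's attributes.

Candidate key of the original relation: {A, B}.
Within {A, B, C, D, E, F, G}: {B, G}⁺ ∩ {A, B, C, D, E, F, G} = {B, F, G}, not the whole set, so B, G -> F violates BCNF; decompose into {B, F, G} and {A, B, C, D, E, G}.
{B, F, G} has no BCNF violation.
Within {A, B, C, D, E, G}: {C}⁺ ∩ {A, B, C, D, E, G} = {C, D, E}, not the whole set, so C -> D, E violates BCNF; decompose into {C, D, E} and {A, B, C, G}.
Within {C, D, E}: {D}⁺ ∩ {C, D, E} = {D, E}, not the whole set, so D -> E violates BCNF; decompose into {D, E} and {C, D}.
{D, E} has no BCNF violation.
{C, D} has no BCNF violation.
{A, B, C, G} has no BCNF violation.

{A, B, C, G}; {B, F, G}; {C, D}; {D, E}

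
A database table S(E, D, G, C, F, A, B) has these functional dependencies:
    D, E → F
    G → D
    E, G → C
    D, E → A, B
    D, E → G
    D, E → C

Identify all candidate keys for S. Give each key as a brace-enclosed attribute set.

No FD produces {E}, so it must be in every candidate key.
{D, E}⁺ = {A, B, C, D, E, F, G} — all of the relation — so {D, E} is a candidate key.
{E, G}⁺ = {A, B, C, D, E, F, G} — all of the relation — so {E, G} is a candidate key.
No proper subset of any of these is a key, and no other minimal superkey exists.

{D, E}, {E, G}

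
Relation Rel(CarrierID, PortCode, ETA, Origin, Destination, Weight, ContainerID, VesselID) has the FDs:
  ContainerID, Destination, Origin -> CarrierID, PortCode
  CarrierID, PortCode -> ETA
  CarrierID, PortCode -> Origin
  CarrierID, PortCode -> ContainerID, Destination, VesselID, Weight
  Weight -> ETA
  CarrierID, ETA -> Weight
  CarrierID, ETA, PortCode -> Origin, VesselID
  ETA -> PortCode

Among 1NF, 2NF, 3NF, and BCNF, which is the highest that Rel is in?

Candidate keys: {CarrierID, ETA}, {CarrierID, PortCode}, {CarrierID, Weight}, {ContainerID, Destination, Origin}. Prime attributes: {CarrierID, ContainerID, Destination, ETA, Origin, PortCode, Weight}.
For Weight -> ETA we have {Weight}⁺ = {ETA, PortCode, Weight}; {Weight} is not a superkey, so BCNF fails.
But every attribute on its right side ({ETA}) is prime, and the same holds for every other non-superkey FD, so 3NF still holds.

3NF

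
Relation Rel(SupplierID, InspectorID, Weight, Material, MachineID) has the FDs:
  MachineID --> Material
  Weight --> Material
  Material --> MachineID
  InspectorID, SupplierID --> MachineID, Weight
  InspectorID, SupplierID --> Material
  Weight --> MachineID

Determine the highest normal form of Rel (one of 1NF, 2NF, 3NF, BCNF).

Candidate key: {InspectorID, SupplierID}. Prime attributes: {InspectorID, SupplierID}.
MachineID --> Material breaks BCNF: {MachineID}⁺ = {MachineID, Material}, so {MachineID} is not a superkey.
MachineID --> Material determines the non-prime attribute {Material} from a non-superkey — 3NF is violated.
Checking every proper subset of each key, none determines a non-prime attribute — 2NF is satisfied.

2NF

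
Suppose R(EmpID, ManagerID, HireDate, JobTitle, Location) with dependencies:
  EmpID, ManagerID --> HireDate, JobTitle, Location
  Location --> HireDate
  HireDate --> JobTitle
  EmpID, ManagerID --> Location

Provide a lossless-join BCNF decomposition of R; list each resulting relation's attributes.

{EmpID, Location, ManagerID}; {HireDate, JobTitle}; {HireDate, Location}

Candidate key of the original relation: {EmpID, ManagerID}.
In {EmpID, HireDate, JobTitle, Location, ManagerID}, {Location} is not a superkey ({Location}⁺ restricted to this set is {HireDate, JobTitle, Location}), so split on Location --> HireDate, JobTitle into {HireDate, JobTitle, Location} and {EmpID, Location, ManagerID}.
In {HireDate, JobTitle, Location}, {HireDate} is not a superkey ({HireDate}⁺ restricted to this set is {HireDate, JobTitle}), so split on HireDate --> JobTitle into {HireDate, JobTitle} and {HireDate, Location}.
{HireDate, JobTitle} has no BCNF violation.
{HireDate, Location} has no BCNF violation.
{EmpID, Location, ManagerID} has no BCNF violation.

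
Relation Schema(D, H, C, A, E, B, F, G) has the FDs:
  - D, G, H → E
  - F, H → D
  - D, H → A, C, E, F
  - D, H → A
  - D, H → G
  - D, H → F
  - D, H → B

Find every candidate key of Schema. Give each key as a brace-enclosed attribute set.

{D, H}, {F, H}

{H} never appears on the right of any FD, so every key must include it.
{D, H} is a candidate key since {D, H}⁺ = {A, B, C, D, E, F, G, H} covers every attribute.
{F, H} is a candidate key since {F, H}⁺ = {A, B, C, D, E, F, G, H} covers every attribute.
These are minimal and exhaustive — every other superkey contains one of them.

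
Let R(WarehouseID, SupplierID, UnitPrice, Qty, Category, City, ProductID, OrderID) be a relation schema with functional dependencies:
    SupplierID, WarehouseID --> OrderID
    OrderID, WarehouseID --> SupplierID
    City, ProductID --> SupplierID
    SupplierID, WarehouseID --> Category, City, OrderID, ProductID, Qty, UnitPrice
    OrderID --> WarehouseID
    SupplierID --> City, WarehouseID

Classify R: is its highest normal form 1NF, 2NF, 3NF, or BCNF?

BCNF

Candidate keys: {City, ProductID}, {OrderID}, {SupplierID}. Prime attributes: {City, OrderID, ProductID, SupplierID}.
Each dependency's left side is a superkey — BCNF holds.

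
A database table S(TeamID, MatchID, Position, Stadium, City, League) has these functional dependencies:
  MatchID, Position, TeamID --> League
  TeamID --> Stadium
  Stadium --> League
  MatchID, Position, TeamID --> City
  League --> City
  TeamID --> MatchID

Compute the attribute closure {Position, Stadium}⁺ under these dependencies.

Start with {Position, Stadium}.
Stadium --> League applies; add {League} → now {League, Position, Stadium}.
League --> City applies; add {City} → now {City, League, Position, Stadium}.
No further FD applies.

{City, League, Position, Stadium}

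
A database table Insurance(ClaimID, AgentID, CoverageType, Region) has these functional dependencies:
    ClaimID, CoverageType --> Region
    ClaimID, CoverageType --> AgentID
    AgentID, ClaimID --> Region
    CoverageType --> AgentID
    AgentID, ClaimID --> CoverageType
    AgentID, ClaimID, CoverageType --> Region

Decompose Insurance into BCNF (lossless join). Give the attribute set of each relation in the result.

{AgentID, CoverageType}; {ClaimID, CoverageType, Region}

Candidate keys of the original relation: {AgentID, ClaimID}, {ClaimID, CoverageType}.
Within {AgentID, ClaimID, CoverageType, Region}: {CoverageType}⁺ ∩ {AgentID, ClaimID, CoverageType, Region} = {AgentID, CoverageType}, not the whole set, so CoverageType --> AgentID violates BCNF; decompose into {AgentID, CoverageType} and {ClaimID, CoverageType, Region}.
{AgentID, CoverageType}: every determinant is a superkey — BCNF.
{ClaimID, CoverageType, Region}: every determinant is a superkey — BCNF.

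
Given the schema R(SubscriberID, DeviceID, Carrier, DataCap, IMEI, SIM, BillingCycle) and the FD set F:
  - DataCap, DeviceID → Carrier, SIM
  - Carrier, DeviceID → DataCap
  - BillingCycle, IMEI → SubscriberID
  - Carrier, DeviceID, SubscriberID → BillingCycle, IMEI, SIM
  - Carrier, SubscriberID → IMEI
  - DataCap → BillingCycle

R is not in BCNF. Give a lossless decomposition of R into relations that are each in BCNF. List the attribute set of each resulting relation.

Candidate keys of the original relation: {Carrier, DeviceID, IMEI}, {Carrier, DeviceID, SubscriberID}, {DataCap, DeviceID, IMEI}, {DataCap, DeviceID, SubscriberID}.
Within {BillingCycle, Carrier, DataCap, DeviceID, IMEI, SIM, SubscriberID}: {DataCap, DeviceID}⁺ ∩ {BillingCycle, Carrier, DataCap, DeviceID, IMEI, SIM, SubscriberID} = {BillingCycle, Carrier, DataCap, DeviceID, SIM}, not the whole set, so DataCap, DeviceID → BillingCycle, Carrier, SIM violates BCNF; decompose into {BillingCycle, Carrier, DataCap, DeviceID, SIM} and {DataCap, DeviceID, IMEI, SubscriberID}.
Within {BillingCycle, Carrier, DataCap, DeviceID, SIM}: {DataCap}⁺ ∩ {BillingCycle, Carrier, DataCap, DeviceID, SIM} = {BillingCycle, DataCap}, not the whole set, so DataCap → BillingCycle violates BCNF; decompose into {BillingCycle, DataCap} and {Carrier, DataCap, DeviceID, SIM}.
{BillingCycle, DataCap}: every determinant is a superkey — BCNF.
{Carrier, DataCap, DeviceID, SIM}: every determinant is a superkey — BCNF.
Within {DataCap, DeviceID, IMEI, SubscriberID}: {DataCap, IMEI}⁺ ∩ {DataCap, DeviceID, IMEI, SubscriberID} = {DataCap, IMEI, SubscriberID}, not the whole set, so DataCap, IMEI → SubscriberID violates BCNF; decompose into {DataCap, IMEI, SubscriberID} and {DataCap, DeviceID, IMEI}.
{DataCap, IMEI, SubscriberID}: every determinant is a superkey — BCNF.
{DataCap, DeviceID, IMEI}: every determinant is a superkey — BCNF.

{BillingCycle, DataCap}; {Carrier, DataCap, DeviceID, SIM}; {DataCap, DeviceID, IMEI}; {DataCap, IMEI, SubscriberID}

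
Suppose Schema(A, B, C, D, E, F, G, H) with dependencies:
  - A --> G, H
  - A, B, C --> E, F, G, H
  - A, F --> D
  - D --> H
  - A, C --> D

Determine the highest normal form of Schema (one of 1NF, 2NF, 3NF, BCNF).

Candidate key: {A, B, C}. Prime attributes: {A, B, C}.
For A --> G, H we have {A}⁺ = {A, G, H}; {A} is not a superkey, so BCNF fails.
A --> G, H determines the non-prime attributes {G, H} from a non-superkey — 3NF is violated.
{A} is a proper subset of the key {A, B, C}, and {A}⁺ contains the non-prime attributes {G, H} — a partial dependency, so 2NF is violated.

1NF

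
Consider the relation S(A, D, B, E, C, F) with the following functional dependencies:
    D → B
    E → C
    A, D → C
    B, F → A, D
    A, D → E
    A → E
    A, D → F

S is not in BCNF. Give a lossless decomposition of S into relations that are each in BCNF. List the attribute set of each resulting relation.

{A, D, F}; {A, E}; {B, D}; {C, E}

Candidate keys of the original relation: {A, D}, {B, F}, {D, F}.
{A, B, C, D, E, F}: {D} determines {B, D} here but is not a superkey — split on D → B, giving {B, D} and {A, C, D, E, F}.
{B, D} is in BCNF.
{A, C, D, E, F}: {E} determines {C, E} here but is not a superkey — split on E → C, giving {C, E} and {A, D, E, F}.
{C, E} is in BCNF.
{A, D, E, F}: {A} determines {A, E} here but is not a superkey — split on A → E, giving {A, E} and {A, D, F}.
{A, E} is in BCNF.
{A, D, F} is in BCNF.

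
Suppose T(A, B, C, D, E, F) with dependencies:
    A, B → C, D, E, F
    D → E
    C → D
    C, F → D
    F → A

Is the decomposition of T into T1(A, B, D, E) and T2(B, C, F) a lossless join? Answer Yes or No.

No

T1 ∩ T2 = {B}; its closure under F is {B}.
Neither T1 nor T2 is contained in that closure, so the decomposition is lossy.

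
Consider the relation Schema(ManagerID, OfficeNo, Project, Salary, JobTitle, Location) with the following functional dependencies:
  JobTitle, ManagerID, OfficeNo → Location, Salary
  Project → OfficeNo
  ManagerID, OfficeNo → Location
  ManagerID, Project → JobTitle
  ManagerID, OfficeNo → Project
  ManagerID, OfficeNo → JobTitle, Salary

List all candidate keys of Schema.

{ManagerID, OfficeNo}, {ManagerID, Project}

No FD produces {ManagerID}, so it must be in every candidate key.
{ManagerID, OfficeNo} is a candidate key since {ManagerID, OfficeNo}⁺ = {JobTitle, Location, ManagerID, OfficeNo, Project, Salary} covers every attribute.
{ManagerID, Project} is a candidate key since {ManagerID, Project}⁺ = {JobTitle, Location, ManagerID, OfficeNo, Project, Salary} covers every attribute.
Any other superkey properly contains one of these, so there are no further candidate keys.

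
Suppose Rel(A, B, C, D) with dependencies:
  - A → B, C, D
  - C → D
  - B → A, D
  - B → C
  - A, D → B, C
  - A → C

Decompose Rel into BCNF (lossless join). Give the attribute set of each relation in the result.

Candidate keys of the original relation: {A}, {B}.
Within {A, B, C, D}: {C}⁺ ∩ {A, B, C, D} = {C, D}, not the whole set, so C → D violates BCNF; decompose into {C, D} and {A, B, C}.
{C, D} has no BCNF violation.
{A, B, C} has no BCNF violation.

{A, B, C}; {C, D}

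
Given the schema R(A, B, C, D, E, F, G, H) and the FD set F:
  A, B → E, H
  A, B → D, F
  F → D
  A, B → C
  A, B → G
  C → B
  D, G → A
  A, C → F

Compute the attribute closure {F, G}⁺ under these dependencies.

{A, D, F, G}

Start with {F, G}.
F → D applies; add {D} → now {D, F, G}.
D, G → A applies; add {A} → now {A, D, F, G}.
No further FD applies.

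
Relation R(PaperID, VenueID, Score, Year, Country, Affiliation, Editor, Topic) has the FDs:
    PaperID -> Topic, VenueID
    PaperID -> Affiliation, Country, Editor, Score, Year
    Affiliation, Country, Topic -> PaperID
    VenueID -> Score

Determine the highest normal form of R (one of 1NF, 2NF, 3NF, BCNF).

Candidate keys: {Affiliation, Country, Topic}, {PaperID}. Prime attributes: {Affiliation, Country, PaperID, Topic}.
VenueID -> Score breaks BCNF: {VenueID}⁺ = {Score, VenueID}, so {VenueID} is not a superkey.
Because {Score} is non-prime and the left side of VenueID -> Score is not a superkey, the relation is not in 3NF.
No proper subset of a key has a non-prime attribute in its closure, so there is no partial dependency; 2NF holds.

2NF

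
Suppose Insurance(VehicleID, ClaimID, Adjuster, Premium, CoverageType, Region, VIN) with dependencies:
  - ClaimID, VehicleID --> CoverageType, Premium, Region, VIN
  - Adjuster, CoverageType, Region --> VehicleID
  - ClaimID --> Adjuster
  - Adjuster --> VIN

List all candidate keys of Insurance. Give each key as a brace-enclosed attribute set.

Attributes never on any right-hand side: {ClaimID} — every candidate key must contain it.
Closure of {ClaimID, VehicleID} is {Adjuster, ClaimID, CoverageType, Premium, Region, VIN, VehicleID}, the whole schema; {ClaimID, VehicleID} is a candidate key.
Closure of {ClaimID, CoverageType, Region} is {Adjuster, ClaimID, CoverageType, Premium, Region, VIN, VehicleID}, the whole schema; {ClaimID, CoverageType, Region} is a candidate key.
These are minimal and exhaustive — every other superkey contains one of them.

{ClaimID, CoverageType, Region}, {ClaimID, VehicleID}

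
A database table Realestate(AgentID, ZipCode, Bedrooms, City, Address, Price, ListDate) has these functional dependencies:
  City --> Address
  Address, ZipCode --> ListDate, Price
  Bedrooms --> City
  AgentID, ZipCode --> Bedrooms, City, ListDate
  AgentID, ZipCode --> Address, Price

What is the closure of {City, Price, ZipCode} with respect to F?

{Address, City, ListDate, Price, ZipCode}

Start with {City, Price, ZipCode}.
City --> Address applies; add {Address} → now {Address, City, Price, ZipCode}.
Address, ZipCode --> ListDate, Price applies; add {ListDate} → now {Address, City, ListDate, Price, ZipCode}.
No further FD applies.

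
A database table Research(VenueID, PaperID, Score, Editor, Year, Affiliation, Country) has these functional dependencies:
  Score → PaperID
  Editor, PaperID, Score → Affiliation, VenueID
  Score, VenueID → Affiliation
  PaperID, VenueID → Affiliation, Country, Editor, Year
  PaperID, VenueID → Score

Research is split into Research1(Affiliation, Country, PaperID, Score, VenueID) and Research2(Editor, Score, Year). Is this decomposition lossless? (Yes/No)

Research1 ∩ Research2 = {Score}; its closure under F is {PaperID, Score}.
Neither Research1 nor Research2 is contained in that closure, so the decomposition is lossy.

No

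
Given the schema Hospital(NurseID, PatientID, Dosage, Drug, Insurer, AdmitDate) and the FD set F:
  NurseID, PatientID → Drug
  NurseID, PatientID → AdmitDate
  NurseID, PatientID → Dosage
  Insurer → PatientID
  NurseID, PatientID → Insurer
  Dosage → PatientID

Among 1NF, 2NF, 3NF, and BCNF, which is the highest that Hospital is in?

Candidate keys: {Dosage, NurseID}, {Insurer, NurseID}, {NurseID, PatientID}. Prime attributes: {Dosage, Insurer, NurseID, PatientID}.
Insurer → PatientID breaks BCNF: {Insurer}⁺ = {Insurer, PatientID}, so {Insurer} is not a superkey.
But every attribute on its right side ({PatientID}) is prime, and the same holds for every other non-superkey FD, so 3NF still holds.

3NF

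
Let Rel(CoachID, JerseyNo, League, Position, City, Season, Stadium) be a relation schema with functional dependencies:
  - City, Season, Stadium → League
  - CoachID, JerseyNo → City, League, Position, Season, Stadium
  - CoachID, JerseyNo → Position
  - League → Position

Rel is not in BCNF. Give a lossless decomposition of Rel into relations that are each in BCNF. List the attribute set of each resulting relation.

Candidate key of the original relation: {CoachID, JerseyNo}.
In {City, CoachID, JerseyNo, League, Position, Season, Stadium}, {City, Season, Stadium} is not a superkey ({City, Season, Stadium}⁺ restricted to this set is {City, League, Position, Season, Stadium}), so split on City, Season, Stadium → League, Position into {City, League, Position, Season, Stadium} and {City, CoachID, JerseyNo, Season, Stadium}.
In {City, League, Position, Season, Stadium}, {League} is not a superkey ({League}⁺ restricted to this set is {League, Position}), so split on League → Position into {League, Position} and {City, League, Season, Stadium}.
{League, Position}: every determinant is a superkey — BCNF.
{City, League, Season, Stadium}: every determinant is a superkey — BCNF.
{City, CoachID, JerseyNo, Season, Stadium}: every determinant is a superkey — BCNF.

{City, CoachID, JerseyNo, Season, Stadium}; {City, League, Season, Stadium}; {League, Position}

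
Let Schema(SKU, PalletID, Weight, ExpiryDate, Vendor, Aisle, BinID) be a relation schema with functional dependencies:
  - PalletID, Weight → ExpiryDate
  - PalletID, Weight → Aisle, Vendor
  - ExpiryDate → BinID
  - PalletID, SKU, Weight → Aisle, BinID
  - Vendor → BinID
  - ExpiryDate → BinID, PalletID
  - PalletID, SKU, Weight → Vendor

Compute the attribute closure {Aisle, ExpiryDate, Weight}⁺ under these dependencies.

Start with {Aisle, ExpiryDate, Weight}.
ExpiryDate → BinID applies; add {BinID} → now {Aisle, BinID, ExpiryDate, Weight}.
ExpiryDate → BinID, PalletID applies; add {PalletID} → now {Aisle, BinID, ExpiryDate, PalletID, Weight}.
PalletID, Weight → Aisle, Vendor applies; add {Vendor} → now {Aisle, BinID, ExpiryDate, PalletID, Vendor, Weight}.
No further FD applies.

{Aisle, BinID, ExpiryDate, PalletID, Vendor, Weight}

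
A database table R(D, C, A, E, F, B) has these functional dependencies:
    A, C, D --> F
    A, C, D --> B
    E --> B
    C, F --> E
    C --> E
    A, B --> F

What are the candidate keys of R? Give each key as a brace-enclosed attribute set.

{A, C, D}

{A, C, D} never appear on the right of any FD, so every key must include all of them.
{A, C, D}⁺ = {A, B, C, D, E, F} — all of the relation — so {A, C, D} is a candidate key.
Every other attribute set either contains this one or has a smaller closure.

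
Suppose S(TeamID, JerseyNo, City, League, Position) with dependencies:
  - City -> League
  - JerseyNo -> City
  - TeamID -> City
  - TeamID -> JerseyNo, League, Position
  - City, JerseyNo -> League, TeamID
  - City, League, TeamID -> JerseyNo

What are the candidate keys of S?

{JerseyNo}⁺ = {City, JerseyNo, League, Position, TeamID} — all of the relation — so {JerseyNo} is a candidate key.
{TeamID}⁺ = {City, JerseyNo, League, Position, TeamID} — all of the relation — so {TeamID} is a candidate key.
Any other superkey properly contains one of these, so there are no further candidate keys.

{JerseyNo}, {TeamID}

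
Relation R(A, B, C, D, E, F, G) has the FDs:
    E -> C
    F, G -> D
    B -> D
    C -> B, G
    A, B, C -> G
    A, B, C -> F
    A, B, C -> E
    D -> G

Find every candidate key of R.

Attributes never on any right-hand side: {A} — every candidate key must contain it.
{A, C}⁺ = {A, B, C, D, E, F, G} — all of the relation — so {A, C} is a candidate key.
{A, E}⁺ = {A, B, C, D, E, F, G} — all of the relation — so {A, E} is a candidate key.
These are minimal and exhaustive — every other superkey contains one of them.

{A, C}, {A, E}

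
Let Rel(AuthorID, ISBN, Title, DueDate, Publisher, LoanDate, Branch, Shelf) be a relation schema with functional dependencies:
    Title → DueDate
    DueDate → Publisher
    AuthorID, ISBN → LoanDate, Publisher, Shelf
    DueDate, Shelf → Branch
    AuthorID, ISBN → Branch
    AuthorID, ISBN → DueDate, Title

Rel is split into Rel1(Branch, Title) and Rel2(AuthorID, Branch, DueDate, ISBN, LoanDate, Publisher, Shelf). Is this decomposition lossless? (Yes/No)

No

The shared attributes are {Branch} and {Branch}⁺ = {Branch}.
Neither Rel1 nor Rel2 is contained in that closure, so the decomposition is lossy.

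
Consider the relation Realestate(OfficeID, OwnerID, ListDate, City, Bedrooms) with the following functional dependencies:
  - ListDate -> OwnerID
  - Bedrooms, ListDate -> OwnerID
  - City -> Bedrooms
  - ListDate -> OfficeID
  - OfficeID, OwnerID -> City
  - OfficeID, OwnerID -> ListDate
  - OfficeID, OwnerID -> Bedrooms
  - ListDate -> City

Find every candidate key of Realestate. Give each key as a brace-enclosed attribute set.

{ListDate}, {OfficeID, OwnerID}

{ListDate}⁺ = {Bedrooms, City, ListDate, OfficeID, OwnerID}, which is every attribute, so {ListDate} is a candidate key.
{OfficeID, OwnerID}⁺ = {Bedrooms, City, ListDate, OfficeID, OwnerID}, which is every attribute, so {OfficeID, OwnerID} is a candidate key.
These are minimal and exhaustive — every other superkey contains one of them.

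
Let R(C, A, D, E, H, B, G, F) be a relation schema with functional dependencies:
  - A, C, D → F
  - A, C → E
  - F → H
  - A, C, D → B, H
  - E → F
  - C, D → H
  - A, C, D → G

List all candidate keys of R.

{A, C, D}

Attributes never on any right-hand side: {A, C, D} — every candidate key must contain all of them.
{A, C, D} is a candidate key since {A, C, D}⁺ = {A, B, C, D, E, F, G, H} covers every attribute.
No smaller or unrelated set reaches every attribute, so there are no other keys.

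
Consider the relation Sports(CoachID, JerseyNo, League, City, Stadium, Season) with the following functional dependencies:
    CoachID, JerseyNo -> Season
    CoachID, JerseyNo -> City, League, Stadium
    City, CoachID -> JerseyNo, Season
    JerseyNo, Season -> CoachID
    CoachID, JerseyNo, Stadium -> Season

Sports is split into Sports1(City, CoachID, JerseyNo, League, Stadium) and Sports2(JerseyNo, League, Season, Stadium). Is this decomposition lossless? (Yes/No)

The shared attributes are {JerseyNo, League, Stadium} and {JerseyNo, League, Stadium}⁺ = {JerseyNo, League, Stadium}.
The closure covers neither Sports1 nor Sports2 entirely; the join is not lossless.

No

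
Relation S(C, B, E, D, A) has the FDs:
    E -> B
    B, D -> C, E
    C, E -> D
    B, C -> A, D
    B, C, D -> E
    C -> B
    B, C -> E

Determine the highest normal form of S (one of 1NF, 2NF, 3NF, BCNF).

Candidate keys: {B, D}, {C}, {D, E}. Prime attributes: {B, C, D, E}.
For E -> B we have {E}⁺ = {B, E}; {E} is not a superkey, so BCNF fails.
Since {B} ⊆ prime attributes and every other non-superkey FD also has a prime right side, the schema is in 3NF.

3NF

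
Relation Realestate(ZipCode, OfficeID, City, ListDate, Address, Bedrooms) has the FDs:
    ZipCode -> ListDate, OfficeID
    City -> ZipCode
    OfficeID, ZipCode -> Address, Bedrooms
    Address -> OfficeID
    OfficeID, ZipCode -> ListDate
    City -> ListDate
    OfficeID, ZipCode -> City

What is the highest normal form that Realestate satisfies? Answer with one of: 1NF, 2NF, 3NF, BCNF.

2NF

Candidate keys: {City}, {ZipCode}. Prime attributes: {City, ZipCode}.
Address -> OfficeID: {Address}⁺ = {Address, OfficeID}, which is not all of the attributes, so the left side is not a superkey — BCNF is violated.
Address -> OfficeID determines the non-prime attribute {OfficeID} from a non-superkey — 3NF is violated.
All keys have size 1, which rules out partial dependencies — 2NF is satisfied.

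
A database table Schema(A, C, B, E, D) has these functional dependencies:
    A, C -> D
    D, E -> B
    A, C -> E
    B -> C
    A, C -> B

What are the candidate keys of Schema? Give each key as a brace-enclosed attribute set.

{A, B}, {A, C}, {A, D, E}

{A} never appears on the right of any FD, so every key must include it.
Closure of {A, B} is {A, B, C, D, E}, the whole schema; {A, B} is a candidate key.
Closure of {A, C} is {A, B, C, D, E}, the whole schema; {A, C} is a candidate key.
Closure of {A, D, E} is {A, B, C, D, E}, the whole schema; {A, D, E} is a candidate key.
These are minimal and exhaustive — every other superkey contains one of them.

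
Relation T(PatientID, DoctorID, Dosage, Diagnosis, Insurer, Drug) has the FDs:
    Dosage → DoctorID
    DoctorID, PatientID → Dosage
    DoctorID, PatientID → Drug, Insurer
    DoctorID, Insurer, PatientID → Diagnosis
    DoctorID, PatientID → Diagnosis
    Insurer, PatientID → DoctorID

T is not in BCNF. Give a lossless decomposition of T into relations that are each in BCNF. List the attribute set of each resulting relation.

{Diagnosis, Dosage, Drug, Insurer, PatientID}; {DoctorID, Dosage}

Candidate keys of the original relation: {DoctorID, PatientID}, {Dosage, PatientID}, {Insurer, PatientID}.
{Diagnosis, DoctorID, Dosage, Drug, Insurer, PatientID}: {Dosage} determines {DoctorID, Dosage} here but is not a superkey — split on Dosage → DoctorID, giving {DoctorID, Dosage} and {Diagnosis, Dosage, Drug, Insurer, PatientID}.
{DoctorID, Dosage} is in BCNF.
{Diagnosis, Dosage, Drug, Insurer, PatientID} is in BCNF.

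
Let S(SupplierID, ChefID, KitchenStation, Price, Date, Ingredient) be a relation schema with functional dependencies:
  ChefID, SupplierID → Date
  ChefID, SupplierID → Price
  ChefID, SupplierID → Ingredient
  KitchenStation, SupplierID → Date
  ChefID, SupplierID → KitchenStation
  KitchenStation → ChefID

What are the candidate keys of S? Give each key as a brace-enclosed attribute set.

{SupplierID} never appears on the right of any FD, so every key must include it.
{ChefID, SupplierID}⁺ = {ChefID, Date, Ingredient, KitchenStation, Price, SupplierID} — all of the relation — so {ChefID, SupplierID} is a candidate key.
{KitchenStation, SupplierID}⁺ = {ChefID, Date, Ingredient, KitchenStation, Price, SupplierID} — all of the relation — so {KitchenStation, SupplierID} is a candidate key.
Any other superkey properly contains one of these, so there are no further candidate keys.

{ChefID, SupplierID}, {KitchenStation, SupplierID}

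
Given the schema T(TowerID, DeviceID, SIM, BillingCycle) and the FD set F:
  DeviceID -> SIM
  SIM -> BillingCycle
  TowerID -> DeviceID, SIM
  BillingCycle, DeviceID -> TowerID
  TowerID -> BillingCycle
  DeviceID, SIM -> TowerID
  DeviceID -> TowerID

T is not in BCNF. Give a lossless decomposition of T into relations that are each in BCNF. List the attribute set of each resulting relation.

{BillingCycle, SIM}; {DeviceID, SIM, TowerID}

Candidate keys of the original relation: {DeviceID}, {TowerID}.
In {BillingCycle, DeviceID, SIM, TowerID}, {SIM} is not a superkey ({SIM}⁺ restricted to this set is {BillingCycle, SIM}), so split on SIM -> BillingCycle into {BillingCycle, SIM} and {DeviceID, SIM, TowerID}.
{BillingCycle, SIM}: every determinant is a superkey — BCNF.
{DeviceID, SIM, TowerID}: every determinant is a superkey — BCNF.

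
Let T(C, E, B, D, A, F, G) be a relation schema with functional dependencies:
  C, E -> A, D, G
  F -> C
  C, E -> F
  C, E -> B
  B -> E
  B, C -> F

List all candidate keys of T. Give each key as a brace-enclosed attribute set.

Closure of {B, C} is {A, B, C, D, E, F, G}, the whole schema; {B, C} is a candidate key.
Closure of {B, F} is {A, B, C, D, E, F, G}, the whole schema; {B, F} is a candidate key.
Closure of {C, E} is {A, B, C, D, E, F, G}, the whole schema; {C, E} is a candidate key.
Closure of {E, F} is {A, B, C, D, E, F, G}, the whole schema; {E, F} is a candidate key.
No proper subset of any of these is a key, and no other minimal superkey exists.

{B, C}, {B, F}, {C, E}, {E, F}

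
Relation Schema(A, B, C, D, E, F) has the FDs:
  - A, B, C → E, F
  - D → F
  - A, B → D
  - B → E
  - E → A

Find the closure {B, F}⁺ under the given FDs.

{A, B, D, E, F}

Start with {B, F}.
B → E applies; add {E} → now {B, E, F}.
E → A applies; add {A} → now {A, B, E, F}.
A, B → D applies; add {D} → now {A, B, D, E, F}.
No further FD applies.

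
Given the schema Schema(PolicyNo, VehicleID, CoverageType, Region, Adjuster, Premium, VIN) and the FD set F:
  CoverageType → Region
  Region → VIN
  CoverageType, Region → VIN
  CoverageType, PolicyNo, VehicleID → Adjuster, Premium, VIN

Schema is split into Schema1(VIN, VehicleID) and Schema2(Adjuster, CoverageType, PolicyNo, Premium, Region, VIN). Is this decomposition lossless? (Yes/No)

Common attributes: {VIN}; their closure is {VIN}.
Neither Schema1 nor Schema2 is contained in that closure, so the decomposition is lossy.

No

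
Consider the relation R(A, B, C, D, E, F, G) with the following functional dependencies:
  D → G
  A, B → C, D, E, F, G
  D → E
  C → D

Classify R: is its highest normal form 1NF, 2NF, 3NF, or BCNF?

2NF

Candidate key: {A, B}. Prime attributes: {A, B}.
D → G: {D}⁺ = {D, E, G}, which is not all of the attributes, so the left side is not a superkey — BCNF is violated.
D → G has non-prime {G} on the right and a non-superkey on the left, so 3NF fails.
No non-prime attribute depends on a proper subset of any candidate key, so 2NF holds.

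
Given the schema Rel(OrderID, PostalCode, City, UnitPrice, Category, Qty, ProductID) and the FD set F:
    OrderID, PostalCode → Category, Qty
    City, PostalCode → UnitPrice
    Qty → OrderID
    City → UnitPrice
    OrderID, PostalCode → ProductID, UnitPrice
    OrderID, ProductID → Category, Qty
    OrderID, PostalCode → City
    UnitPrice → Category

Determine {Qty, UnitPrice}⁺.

{Category, OrderID, Qty, UnitPrice}

Start with {Qty, UnitPrice}.
Qty → OrderID applies; add {OrderID} → now {OrderID, Qty, UnitPrice}.
UnitPrice → Category applies; add {Category} → now {Category, OrderID, Qty, UnitPrice}.
No further FD applies.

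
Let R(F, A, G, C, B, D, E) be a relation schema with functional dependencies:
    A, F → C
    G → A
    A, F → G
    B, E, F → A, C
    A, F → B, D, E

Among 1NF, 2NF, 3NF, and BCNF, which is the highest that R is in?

3NF

Candidate keys: {A, F}, {B, E, F}, {F, G}. Prime attributes: {A, B, E, F, G}.
G → A: {G}⁺ = {A, G}, which is not all of the attributes, so the left side is not a superkey — BCNF is violated.
Its right-hand attributes {A} are all prime, as are those of every other non-superkey FD — the relation is in 3NF.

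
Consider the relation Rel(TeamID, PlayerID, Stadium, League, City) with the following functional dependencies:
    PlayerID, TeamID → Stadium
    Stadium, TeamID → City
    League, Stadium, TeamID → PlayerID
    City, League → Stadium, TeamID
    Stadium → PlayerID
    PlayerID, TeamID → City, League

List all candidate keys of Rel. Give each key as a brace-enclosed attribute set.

{City, League}, {PlayerID, TeamID}, {Stadium, TeamID}

Closure of {City, League} is {City, League, PlayerID, Stadium, TeamID}, the whole schema; {City, League} is a candidate key.
Closure of {PlayerID, TeamID} is {City, League, PlayerID, Stadium, TeamID}, the whole schema; {PlayerID, TeamID} is a candidate key.
Closure of {Stadium, TeamID} is {City, League, PlayerID, Stadium, TeamID}, the whole schema; {Stadium, TeamID} is a candidate key.
No proper subset of any of these is a key, and no other minimal superkey exists.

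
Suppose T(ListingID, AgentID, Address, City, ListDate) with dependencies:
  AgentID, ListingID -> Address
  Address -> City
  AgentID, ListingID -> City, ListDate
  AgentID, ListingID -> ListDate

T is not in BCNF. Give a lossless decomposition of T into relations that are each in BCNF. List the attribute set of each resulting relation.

{Address, AgentID, ListDate, ListingID}; {Address, City}

Candidate key of the original relation: {AgentID, ListingID}.
In {Address, AgentID, City, ListDate, ListingID}, {Address} is not a superkey ({Address}⁺ restricted to this set is {Address, City}), so split on Address -> City into {Address, City} and {Address, AgentID, ListDate, ListingID}.
{Address, City} is in BCNF.
{Address, AgentID, ListDate, ListingID} is in BCNF.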